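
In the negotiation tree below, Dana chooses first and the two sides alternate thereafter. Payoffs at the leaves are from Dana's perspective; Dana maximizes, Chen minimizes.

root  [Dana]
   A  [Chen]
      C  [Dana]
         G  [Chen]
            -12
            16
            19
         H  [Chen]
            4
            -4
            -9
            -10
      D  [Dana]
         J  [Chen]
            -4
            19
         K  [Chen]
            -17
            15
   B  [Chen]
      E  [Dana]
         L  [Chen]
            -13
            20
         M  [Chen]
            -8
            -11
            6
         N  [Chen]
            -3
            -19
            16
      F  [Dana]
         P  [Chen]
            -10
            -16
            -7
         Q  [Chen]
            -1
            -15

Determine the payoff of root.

G (Chen): min(-12, 16, 19) = -12
H (Chen): min(4, -4, -9, -10) = -10
C (Dana): max(-12, -10) = -10
J (Chen): min(-4, 19) = -4
K (Chen): min(-17, 15) = -17
D (Dana): max(-4, -17) = -4
A (Chen): min(-10, -4) = -10
L (Chen): min(-13, 20) = -13
M (Chen): min(-8, -11, 6) = -11
N (Chen): min(-3, -19, 16) = -19
E (Dana): max(-13, -11, -19) = -11
P (Chen): min(-10, -16, -7) = -16
Q (Chen): min(-1, -15) = -15
F (Dana): max(-16, -15) = -15
B (Chen): min(-11, -15) = -15
root (Dana): max(-10, -15) = -10

-10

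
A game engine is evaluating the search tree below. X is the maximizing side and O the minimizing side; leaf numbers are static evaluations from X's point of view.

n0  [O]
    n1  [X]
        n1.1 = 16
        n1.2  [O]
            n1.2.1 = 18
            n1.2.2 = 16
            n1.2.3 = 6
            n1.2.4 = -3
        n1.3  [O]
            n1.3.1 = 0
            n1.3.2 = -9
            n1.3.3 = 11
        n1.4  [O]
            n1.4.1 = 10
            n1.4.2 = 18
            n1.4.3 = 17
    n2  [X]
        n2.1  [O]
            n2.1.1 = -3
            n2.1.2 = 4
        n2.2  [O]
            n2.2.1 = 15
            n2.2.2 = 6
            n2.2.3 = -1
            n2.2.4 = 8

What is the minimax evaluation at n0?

-1

n1.2 (O): min(18, 16, 6, -3) = -3
n1.3 (O): min(0, -9, 11) = -9
n1.4 (O): min(10, 18, 17) = 10
n1 (X): max(16, -3, -9, 10) = 16
n2.1 (O): min(-3, 4) = -3
n2.2 (O): min(15, 6, -1, 8) = -1
n2 (X): max(-3, -1) = -1
n0 (O): min(16, -1) = -1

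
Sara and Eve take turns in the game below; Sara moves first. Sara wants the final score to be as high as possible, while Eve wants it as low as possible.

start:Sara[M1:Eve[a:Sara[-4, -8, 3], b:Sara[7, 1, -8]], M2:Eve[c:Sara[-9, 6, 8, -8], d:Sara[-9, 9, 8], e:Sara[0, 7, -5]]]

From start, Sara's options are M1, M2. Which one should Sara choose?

a (Sara): max(-4, -8, 3) = 3
b (Sara): max(7, 1, -8) = 7
M1 (Eve): min(3, 7) = 3
c (Sara): max(-9, 6, 8, -8) = 8
d (Sara): max(-9, 9, 8) = 9
e (Sara): max(0, 7, -5) = 7
M2 (Eve): min(8, 9, 7) = 7
start (Sara): max(3, 7) = 7
Sara at start wants the highest of {M1=3, M2=7}, so chooses M2.

M2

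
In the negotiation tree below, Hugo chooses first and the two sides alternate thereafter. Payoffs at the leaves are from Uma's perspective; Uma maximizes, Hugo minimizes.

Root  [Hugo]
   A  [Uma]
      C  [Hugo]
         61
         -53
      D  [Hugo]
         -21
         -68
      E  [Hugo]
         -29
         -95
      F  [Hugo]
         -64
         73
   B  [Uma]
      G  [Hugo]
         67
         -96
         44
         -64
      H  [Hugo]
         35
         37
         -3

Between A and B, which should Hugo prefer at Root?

C (Hugo): min(61, -53) = -53
D (Hugo): min(-21, -68) = -68
E (Hugo): min(-29, -95) = -95
F (Hugo): min(-64, 73) = -64
A (Uma): max(-53, -68, -95, -64) = -53
G (Hugo): min(67, -96, 44, -64) = -96
H (Hugo): min(35, 37, -3) = -3
B (Uma): max(-96, -3) = -3
Hugo prefers the lower value; A=-53, B=-3. A is better since -53 < -3.

A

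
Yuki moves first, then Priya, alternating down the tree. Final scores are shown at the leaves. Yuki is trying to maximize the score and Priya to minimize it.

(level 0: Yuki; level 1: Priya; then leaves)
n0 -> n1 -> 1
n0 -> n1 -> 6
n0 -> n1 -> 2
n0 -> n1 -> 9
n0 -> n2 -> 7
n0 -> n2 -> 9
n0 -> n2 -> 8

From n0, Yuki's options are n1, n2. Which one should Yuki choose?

n2

n1 (Priya): min(1, 6, 2, 9) = 1
n2 (Priya): min(7, 9, 8) = 7
n0 (Yuki): max(1, 7) = 7
Yuki at n0 wants the highest of {n1=1, n2=7}, so chooses n2.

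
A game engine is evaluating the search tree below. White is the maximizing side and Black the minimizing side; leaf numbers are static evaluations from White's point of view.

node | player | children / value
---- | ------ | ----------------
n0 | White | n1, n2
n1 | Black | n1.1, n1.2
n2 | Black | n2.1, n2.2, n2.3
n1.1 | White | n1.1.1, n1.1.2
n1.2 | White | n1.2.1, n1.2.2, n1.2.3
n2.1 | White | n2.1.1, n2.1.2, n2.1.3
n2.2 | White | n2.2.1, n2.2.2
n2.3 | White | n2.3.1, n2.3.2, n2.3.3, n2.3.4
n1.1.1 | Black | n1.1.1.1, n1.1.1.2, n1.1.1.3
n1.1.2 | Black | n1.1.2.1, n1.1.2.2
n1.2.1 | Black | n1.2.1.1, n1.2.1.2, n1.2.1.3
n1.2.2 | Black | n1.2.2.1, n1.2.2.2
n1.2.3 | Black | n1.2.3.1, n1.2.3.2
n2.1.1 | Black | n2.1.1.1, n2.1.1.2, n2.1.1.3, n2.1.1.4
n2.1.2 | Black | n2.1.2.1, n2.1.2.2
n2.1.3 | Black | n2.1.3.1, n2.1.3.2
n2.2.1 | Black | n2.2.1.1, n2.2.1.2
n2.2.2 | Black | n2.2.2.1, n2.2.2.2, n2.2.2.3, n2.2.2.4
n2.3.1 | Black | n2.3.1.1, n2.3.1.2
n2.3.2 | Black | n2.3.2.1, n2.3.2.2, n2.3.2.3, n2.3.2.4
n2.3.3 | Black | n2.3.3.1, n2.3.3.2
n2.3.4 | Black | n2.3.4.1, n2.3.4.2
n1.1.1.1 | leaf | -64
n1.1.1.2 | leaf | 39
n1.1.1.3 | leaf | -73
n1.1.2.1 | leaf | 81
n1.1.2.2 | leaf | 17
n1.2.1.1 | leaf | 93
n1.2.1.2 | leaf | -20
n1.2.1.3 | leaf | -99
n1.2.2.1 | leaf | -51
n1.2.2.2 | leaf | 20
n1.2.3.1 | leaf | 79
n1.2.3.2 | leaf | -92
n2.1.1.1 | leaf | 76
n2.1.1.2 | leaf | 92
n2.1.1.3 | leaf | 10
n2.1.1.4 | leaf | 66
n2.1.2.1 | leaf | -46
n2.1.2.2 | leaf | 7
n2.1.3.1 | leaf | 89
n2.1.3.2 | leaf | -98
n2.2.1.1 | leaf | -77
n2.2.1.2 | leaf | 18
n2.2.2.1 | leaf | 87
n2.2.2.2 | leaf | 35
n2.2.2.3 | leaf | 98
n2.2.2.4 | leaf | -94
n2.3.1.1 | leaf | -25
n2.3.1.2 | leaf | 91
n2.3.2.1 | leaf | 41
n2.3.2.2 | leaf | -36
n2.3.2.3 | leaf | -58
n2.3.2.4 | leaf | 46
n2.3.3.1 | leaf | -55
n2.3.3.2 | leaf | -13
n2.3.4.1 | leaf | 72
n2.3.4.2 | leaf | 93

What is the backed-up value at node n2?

-77

n2.1.1 (Black): min(76, 92, 10, 66) = 10
n2.1.2 (Black): min(-46, 7) = -46
n2.1.3 (Black): min(89, -98) = -98
n2.1 (White): max(10, -46, -98) = 10
n2.2.1 (Black): min(-77, 18) = -77
n2.2.2 (Black): min(87, 35, 98, -94) = -94
n2.2 (White): max(-77, -94) = -77
n2.3.1 (Black): min(-25, 91) = -25
n2.3.2 (Black): min(41, -36, -58, 46) = -58
n2.3.3 (Black): min(-55, -13) = -55
n2.3.4 (Black): min(72, 93) = 72
n2.3 (White): max(-25, -58, -55, 72) = 72
n2 (Black): min(10, -77, 72) = -77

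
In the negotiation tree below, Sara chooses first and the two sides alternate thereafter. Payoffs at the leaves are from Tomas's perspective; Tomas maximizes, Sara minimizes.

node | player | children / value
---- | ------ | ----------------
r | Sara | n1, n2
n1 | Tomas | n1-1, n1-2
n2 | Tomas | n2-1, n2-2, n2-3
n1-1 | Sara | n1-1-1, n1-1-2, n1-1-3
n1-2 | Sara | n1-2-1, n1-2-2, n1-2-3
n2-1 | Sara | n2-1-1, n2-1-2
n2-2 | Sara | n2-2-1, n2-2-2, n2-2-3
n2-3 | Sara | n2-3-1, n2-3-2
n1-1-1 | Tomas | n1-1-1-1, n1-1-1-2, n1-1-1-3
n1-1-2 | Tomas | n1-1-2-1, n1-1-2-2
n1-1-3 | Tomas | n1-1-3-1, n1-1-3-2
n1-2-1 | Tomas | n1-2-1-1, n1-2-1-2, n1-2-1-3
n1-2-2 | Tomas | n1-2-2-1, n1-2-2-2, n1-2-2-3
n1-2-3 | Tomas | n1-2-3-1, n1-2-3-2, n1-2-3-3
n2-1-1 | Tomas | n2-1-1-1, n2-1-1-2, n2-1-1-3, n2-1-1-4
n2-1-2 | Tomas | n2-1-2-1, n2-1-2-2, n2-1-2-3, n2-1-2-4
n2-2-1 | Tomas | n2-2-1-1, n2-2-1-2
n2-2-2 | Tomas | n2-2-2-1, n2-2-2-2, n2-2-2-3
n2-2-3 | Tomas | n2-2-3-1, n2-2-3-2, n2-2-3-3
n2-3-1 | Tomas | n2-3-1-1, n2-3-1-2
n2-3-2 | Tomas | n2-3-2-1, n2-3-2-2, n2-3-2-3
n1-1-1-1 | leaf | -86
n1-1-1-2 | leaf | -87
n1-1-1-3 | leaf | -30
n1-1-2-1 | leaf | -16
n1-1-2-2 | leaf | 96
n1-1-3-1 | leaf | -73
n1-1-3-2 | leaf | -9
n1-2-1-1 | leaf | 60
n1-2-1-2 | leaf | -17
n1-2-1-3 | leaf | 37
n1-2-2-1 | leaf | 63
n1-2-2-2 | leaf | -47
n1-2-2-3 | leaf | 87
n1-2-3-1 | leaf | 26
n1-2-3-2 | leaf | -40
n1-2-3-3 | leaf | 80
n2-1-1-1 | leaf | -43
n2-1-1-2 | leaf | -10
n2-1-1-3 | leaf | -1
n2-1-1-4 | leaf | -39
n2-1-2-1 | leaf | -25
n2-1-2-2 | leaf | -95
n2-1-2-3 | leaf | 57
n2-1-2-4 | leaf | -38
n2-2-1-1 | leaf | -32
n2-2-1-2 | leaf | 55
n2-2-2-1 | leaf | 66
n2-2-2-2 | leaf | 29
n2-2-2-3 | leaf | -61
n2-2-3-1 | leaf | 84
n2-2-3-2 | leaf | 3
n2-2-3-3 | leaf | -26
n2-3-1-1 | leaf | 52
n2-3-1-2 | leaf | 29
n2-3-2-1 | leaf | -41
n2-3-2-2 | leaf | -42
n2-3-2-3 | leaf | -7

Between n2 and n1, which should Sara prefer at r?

n2-1-1 (Tomas): max(-43, -10, -1, -39) = -1
n2-1-2 (Tomas): max(-25, -95, 57, -38) = 57
n2-1 (Sara): min(-1, 57) = -1
n2-2-1 (Tomas): max(-32, 55) = 55
n2-2-2 (Tomas): max(66, 29, -61) = 66
n2-2-3 (Tomas): max(84, 3, -26) = 84
n2-2 (Sara): min(55, 66, 84) = 55
n2-3-1 (Tomas): max(52, 29) = 52
n2-3-2 (Tomas): max(-41, -42, -7) = -7
n2-3 (Sara): min(52, -7) = -7
n2 (Tomas): max(-1, 55, -7) = 55
n1-1-1 (Tomas): max(-86, -87, -30) = -30
n1-1-2 (Tomas): max(-16, 96) = 96
n1-1-3 (Tomas): max(-73, -9) = -9
n1-1 (Sara): min(-30, 96, -9) = -30
n1-2-1 (Tomas): max(60, -17, 37) = 60
n1-2-2 (Tomas): max(63, -47, 87) = 87
n1-2-3 (Tomas): max(26, -40, 80) = 80
n1-2 (Sara): min(60, 87, 80) = 60
n1 (Tomas): max(-30, 60) = 60
Sara prefers the lower value; n2=55, n1=60. n2 is better since 55 < 60.

n2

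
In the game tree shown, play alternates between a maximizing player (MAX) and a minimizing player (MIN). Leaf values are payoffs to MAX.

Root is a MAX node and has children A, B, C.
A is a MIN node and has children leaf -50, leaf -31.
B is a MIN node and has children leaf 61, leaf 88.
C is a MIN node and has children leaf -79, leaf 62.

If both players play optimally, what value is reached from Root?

A (MIN): min(-50, -31) = -50
B (MIN): min(61, 88) = 61
C (MIN): min(-79, 62) = -79
Root (MAX): max(-50, 61, -79) = 61

61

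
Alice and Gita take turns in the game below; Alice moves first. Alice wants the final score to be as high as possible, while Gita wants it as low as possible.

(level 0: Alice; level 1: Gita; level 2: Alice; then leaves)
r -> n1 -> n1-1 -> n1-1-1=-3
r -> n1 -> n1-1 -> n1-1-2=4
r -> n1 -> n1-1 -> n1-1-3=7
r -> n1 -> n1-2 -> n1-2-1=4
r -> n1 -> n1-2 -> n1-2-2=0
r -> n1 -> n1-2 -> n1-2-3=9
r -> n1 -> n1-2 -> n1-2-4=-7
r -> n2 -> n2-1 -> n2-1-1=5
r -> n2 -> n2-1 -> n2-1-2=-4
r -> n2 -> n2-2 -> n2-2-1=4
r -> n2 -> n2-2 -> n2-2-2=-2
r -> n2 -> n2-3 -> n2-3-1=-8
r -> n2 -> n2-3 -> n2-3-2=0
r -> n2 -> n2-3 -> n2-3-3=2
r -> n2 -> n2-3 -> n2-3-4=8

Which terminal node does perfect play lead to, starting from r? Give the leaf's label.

n1-1 (Alice): max(-3, 4, 7) = 7
n1-2 (Alice): max(4, 0, 9, -7) = 9
n1 (Gita): min(7, 9) = 7
n2-1 (Alice): max(5, -4) = 5
n2-2 (Alice): max(4, -2) = 4
n2-3 (Alice): max(-8, 0, 2, 8) = 8
n2 (Gita): min(5, 4, 8) = 4
r (Alice): max(7, 4) = 7
At r, Alice picks n1 (highest: 7).
At n1, Gita picks n1-1 (lowest: 7).
At n1-1, Alice picks n1-1-3 (highest: 7).
Terminal value 7.

n1-1-3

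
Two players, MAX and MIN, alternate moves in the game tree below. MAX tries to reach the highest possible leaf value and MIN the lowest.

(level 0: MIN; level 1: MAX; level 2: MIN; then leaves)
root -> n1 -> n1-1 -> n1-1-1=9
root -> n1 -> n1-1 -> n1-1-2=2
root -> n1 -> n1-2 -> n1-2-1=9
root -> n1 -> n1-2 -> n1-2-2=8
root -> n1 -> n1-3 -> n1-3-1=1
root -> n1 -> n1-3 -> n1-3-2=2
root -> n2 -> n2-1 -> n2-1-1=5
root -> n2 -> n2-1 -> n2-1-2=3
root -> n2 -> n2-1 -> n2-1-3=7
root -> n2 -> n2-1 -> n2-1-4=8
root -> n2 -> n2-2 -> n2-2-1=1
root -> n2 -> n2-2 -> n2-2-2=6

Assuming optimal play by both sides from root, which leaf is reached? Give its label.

n1-1 (MIN): min(9, 2) = 2
n1-2 (MIN): min(9, 8) = 8
n1-3 (MIN): min(1, 2) = 1
n1 (MAX): max(2, 8, 1) = 8
n2-1 (MIN): min(5, 3, 7, 8) = 3
n2-2 (MIN): min(1, 6) = 1
n2 (MAX): max(3, 1) = 3
root (MIN): min(8, 3) = 3
At root, MIN picks n2 (lowest: 3).
At n2, MAX picks n2-1 (highest: 3).
At n2-1, MIN picks n2-1-2 (lowest: 3).
Terminal value 3.

n2-1-2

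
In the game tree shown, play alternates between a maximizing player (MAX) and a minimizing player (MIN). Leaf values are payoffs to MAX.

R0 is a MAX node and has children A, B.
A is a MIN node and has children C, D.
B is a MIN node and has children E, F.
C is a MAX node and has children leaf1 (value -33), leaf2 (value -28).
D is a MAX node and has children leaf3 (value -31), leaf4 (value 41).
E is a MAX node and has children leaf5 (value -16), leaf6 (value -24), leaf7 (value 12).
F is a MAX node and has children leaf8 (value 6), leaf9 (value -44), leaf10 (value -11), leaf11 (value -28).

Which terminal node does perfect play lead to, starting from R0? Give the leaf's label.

C (MAX): max(-33, -28) = -28
D (MAX): max(-31, 41) = 41
A (MIN): min(-28, 41) = -28
E (MAX): max(-16, -24, 12) = 12
F (MAX): max(6, -44, -11, -28) = 6
B (MIN): min(12, 6) = 6
R0 (MAX): max(-28, 6) = 6
At R0, MAX picks B (highest: 6).
At B, MIN picks F (lowest: 6).
At F, MAX picks leaf8 (highest: 6).
Terminal value 6.

leaf8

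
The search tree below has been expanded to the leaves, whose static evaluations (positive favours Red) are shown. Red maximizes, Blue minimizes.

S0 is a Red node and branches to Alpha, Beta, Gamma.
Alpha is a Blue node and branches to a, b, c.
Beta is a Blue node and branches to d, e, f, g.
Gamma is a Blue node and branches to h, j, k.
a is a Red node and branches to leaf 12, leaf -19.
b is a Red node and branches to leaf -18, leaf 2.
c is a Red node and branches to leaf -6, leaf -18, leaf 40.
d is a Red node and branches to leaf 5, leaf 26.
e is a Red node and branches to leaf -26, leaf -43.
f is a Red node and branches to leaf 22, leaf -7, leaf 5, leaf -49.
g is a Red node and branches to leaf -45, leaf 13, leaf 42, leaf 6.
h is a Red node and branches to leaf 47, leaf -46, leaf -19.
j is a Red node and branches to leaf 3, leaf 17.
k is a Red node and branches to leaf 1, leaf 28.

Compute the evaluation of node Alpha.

2

a (Red): max(12, -19) = 12
b (Red): max(-18, 2) = 2
c (Red): max(-6, -18, 40) = 40
Alpha (Blue): min(12, 2, 40) = 2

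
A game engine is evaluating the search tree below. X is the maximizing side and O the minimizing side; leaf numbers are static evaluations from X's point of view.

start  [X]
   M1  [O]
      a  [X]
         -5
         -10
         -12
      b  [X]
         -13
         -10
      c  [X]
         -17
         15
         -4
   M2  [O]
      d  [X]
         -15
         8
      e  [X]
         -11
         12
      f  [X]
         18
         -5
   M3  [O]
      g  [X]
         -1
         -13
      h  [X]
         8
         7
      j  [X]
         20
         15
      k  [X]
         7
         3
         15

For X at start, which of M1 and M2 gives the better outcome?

a (X): max(-5, -10, -12) = -5
b (X): max(-13, -10) = -10
c (X): max(-17, 15, -4) = 15
M1 (O): min(-5, -10, 15) = -10
d (X): max(-15, 8) = 8
e (X): max(-11, 12) = 12
f (X): max(18, -5) = 18
M2 (O): min(8, 12, 18) = 8
X prefers the higher value; M1=-10, M2=8. M2 is better since 8 > -10.

M2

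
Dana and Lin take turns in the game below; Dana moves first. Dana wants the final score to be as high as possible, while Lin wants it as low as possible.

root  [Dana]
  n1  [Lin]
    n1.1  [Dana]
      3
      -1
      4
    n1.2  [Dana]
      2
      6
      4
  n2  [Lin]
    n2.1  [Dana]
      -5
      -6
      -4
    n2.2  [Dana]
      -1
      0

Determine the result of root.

n1.1 (Dana): max(3, -1, 4) = 4
n1.2 (Dana): max(2, 6, 4) = 6
n1 (Lin): min(4, 6) = 4
n2.1 (Dana): max(-5, -6, -4) = -4
n2.2 (Dana): max(-1, 0) = 0
n2 (Lin): min(-4, 0) = -4
root (Dana): max(4, -4) = 4

4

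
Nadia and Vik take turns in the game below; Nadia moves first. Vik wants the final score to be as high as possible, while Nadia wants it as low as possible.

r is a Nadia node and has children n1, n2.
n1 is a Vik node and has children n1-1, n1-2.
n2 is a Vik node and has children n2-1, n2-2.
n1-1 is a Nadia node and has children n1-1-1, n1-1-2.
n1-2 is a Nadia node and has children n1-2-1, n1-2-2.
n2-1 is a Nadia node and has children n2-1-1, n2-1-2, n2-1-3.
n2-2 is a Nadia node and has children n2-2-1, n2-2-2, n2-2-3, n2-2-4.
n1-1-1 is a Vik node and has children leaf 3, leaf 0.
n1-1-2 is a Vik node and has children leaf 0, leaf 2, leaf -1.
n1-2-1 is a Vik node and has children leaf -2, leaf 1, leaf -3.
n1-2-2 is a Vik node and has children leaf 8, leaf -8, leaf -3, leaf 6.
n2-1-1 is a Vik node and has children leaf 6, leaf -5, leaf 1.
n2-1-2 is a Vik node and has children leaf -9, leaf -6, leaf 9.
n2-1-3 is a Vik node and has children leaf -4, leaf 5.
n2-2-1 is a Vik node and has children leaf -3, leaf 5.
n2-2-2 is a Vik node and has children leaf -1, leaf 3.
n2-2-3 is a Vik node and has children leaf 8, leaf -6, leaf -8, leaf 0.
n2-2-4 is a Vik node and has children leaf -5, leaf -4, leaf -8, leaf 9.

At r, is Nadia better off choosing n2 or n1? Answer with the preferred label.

n1

n2-1-1 (Vik): max(6, -5, 1) = 6
n2-1-2 (Vik): max(-9, -6, 9) = 9
n2-1-3 (Vik): max(-4, 5) = 5
n2-1 (Nadia): min(6, 9, 5) = 5
n2-2-1 (Vik): max(-3, 5) = 5
n2-2-2 (Vik): max(-1, 3) = 3
n2-2-3 (Vik): max(8, -6, -8, 0) = 8
n2-2-4 (Vik): max(-5, -4, -8, 9) = 9
n2-2 (Nadia): min(5, 3, 8, 9) = 3
n2 (Vik): max(5, 3) = 5
n1-1-1 (Vik): max(3, 0) = 3
n1-1-2 (Vik): max(0, 2, -1) = 2
n1-1 (Nadia): min(3, 2) = 2
n1-2-1 (Vik): max(-2, 1, -3) = 1
n1-2-2 (Vik): max(8, -8, -3, 6) = 8
n1-2 (Nadia): min(1, 8) = 1
n1 (Vik): max(2, 1) = 2
Nadia prefers the lower value; n2=5, n1=2. n1 is better since 2 < 5.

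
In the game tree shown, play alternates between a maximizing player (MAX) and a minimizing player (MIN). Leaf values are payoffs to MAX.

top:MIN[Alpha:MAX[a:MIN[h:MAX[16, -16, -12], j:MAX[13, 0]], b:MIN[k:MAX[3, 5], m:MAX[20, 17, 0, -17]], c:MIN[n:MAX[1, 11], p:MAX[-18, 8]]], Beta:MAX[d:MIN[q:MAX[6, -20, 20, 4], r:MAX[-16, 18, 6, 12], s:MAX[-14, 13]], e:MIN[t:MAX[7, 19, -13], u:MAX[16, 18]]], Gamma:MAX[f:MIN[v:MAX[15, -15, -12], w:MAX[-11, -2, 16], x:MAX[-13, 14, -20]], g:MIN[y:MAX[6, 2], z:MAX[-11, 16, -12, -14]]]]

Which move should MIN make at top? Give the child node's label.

Alpha

h (MAX): max(16, -16, -12) = 16
j (MAX): max(13, 0) = 13
a (MIN): min(16, 13) = 13
k (MAX): max(3, 5) = 5
m (MAX): max(20, 17, 0, -17) = 20
b (MIN): min(5, 20) = 5
n (MAX): max(1, 11) = 11
p (MAX): max(-18, 8) = 8
c (MIN): min(11, 8) = 8
Alpha (MAX): max(13, 5, 8) = 13
q (MAX): max(6, -20, 20, 4) = 20
r (MAX): max(-16, 18, 6, 12) = 18
s (MAX): max(-14, 13) = 13
d (MIN): min(20, 18, 13) = 13
t (MAX): max(7, 19, -13) = 19
u (MAX): max(16, 18) = 18
e (MIN): min(19, 18) = 18
Beta (MAX): max(13, 18) = 18
v (MAX): max(15, -15, -12) = 15
w (MAX): max(-11, -2, 16) = 16
x (MAX): max(-13, 14, -20) = 14
f (MIN): min(15, 16, 14) = 14
y (MAX): max(6, 2) = 6
z (MAX): max(-11, 16, -12, -14) = 16
g (MIN): min(6, 16) = 6
Gamma (MAX): max(14, 6) = 14
top (MIN): min(13, 18, 14) = 13
MIN at top wants the lowest of {Alpha=13, Beta=18, Gamma=14}, so chooses Alpha.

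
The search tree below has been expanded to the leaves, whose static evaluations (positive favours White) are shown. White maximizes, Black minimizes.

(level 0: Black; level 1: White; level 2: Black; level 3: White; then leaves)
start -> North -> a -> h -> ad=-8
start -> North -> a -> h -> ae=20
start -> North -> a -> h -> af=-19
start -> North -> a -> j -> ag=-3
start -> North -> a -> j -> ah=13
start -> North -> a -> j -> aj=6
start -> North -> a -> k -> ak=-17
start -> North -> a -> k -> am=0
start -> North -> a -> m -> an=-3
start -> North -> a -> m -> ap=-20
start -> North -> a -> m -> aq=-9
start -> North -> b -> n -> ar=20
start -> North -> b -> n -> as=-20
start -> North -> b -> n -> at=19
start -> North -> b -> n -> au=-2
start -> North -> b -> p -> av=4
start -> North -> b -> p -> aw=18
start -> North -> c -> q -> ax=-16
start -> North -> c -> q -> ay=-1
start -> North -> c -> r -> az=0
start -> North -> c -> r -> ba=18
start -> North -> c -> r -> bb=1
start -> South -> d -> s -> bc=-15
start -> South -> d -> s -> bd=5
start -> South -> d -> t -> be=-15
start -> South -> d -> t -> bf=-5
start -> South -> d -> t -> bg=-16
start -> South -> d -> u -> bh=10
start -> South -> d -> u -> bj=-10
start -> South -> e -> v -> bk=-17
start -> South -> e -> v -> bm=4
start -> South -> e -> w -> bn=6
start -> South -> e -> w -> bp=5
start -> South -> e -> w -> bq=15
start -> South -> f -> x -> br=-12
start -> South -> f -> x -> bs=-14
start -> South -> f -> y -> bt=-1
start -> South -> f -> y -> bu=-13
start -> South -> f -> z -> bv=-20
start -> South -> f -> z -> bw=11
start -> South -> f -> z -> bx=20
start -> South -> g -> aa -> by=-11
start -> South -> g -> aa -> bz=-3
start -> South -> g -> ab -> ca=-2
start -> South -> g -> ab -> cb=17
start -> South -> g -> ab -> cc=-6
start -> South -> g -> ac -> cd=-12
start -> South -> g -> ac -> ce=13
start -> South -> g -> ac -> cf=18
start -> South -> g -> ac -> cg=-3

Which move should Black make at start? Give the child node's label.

h (White): max(-8, 20, -19) = 20
j (White): max(-3, 13, 6) = 13
k (White): max(-17, 0) = 0
m (White): max(-3, -20, -9) = -3
a (Black): min(20, 13, 0, -3) = -3
n (White): max(20, -20, 19, -2) = 20
p (White): max(4, 18) = 18
b (Black): min(20, 18) = 18
q (White): max(-16, -1) = -1
r (White): max(0, 18, 1) = 18
c (Black): min(-1, 18) = -1
North (White): max(-3, 18, -1) = 18
s (White): max(-15, 5) = 5
t (White): max(-15, -5, -16) = -5
u (White): max(10, -10) = 10
d (Black): min(5, -5, 10) = -5
v (White): max(-17, 4) = 4
w (White): max(6, 5, 15) = 15
e (Black): min(4, 15) = 4
x (White): max(-12, -14) = -12
y (White): max(-1, -13) = -1
z (White): max(-20, 11, 20) = 20
f (Black): min(-12, -1, 20) = -12
aa (White): max(-11, -3) = -3
ab (White): max(-2, 17, -6) = 17
ac (White): max(-12, 13, 18, -3) = 18
g (Black): min(-3, 17, 18) = -3
South (White): max(-5, 4, -12, -3) = 4
start (Black): min(18, 4) = 4
Black at start wants the lowest of {North=18, South=4}, so chooses South.

South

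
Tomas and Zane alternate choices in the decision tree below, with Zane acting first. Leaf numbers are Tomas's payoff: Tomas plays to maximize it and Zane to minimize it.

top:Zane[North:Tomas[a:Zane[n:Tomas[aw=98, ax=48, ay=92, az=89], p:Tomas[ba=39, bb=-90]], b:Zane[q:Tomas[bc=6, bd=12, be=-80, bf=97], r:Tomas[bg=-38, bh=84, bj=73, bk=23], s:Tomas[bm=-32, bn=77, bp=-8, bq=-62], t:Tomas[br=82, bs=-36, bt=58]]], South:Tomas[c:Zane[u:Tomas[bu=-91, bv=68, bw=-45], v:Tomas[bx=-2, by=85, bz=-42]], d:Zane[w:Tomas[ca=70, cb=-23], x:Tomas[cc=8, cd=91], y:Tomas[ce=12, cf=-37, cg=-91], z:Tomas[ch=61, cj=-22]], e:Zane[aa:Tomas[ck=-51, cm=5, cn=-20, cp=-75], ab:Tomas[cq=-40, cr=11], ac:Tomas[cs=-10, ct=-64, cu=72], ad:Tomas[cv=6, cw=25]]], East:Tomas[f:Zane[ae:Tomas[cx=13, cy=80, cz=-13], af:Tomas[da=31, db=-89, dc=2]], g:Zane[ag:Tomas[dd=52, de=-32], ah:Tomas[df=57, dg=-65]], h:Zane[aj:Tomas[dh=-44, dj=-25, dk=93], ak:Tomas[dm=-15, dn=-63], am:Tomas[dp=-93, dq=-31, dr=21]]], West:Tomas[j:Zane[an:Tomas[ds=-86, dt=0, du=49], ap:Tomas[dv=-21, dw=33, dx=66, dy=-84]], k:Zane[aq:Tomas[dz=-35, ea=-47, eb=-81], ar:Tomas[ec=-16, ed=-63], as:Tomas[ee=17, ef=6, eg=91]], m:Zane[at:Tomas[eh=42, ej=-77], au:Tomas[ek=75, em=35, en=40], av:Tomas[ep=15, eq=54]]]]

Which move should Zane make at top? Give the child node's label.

West

n (Tomas): max(98, 48, 92, 89) = 98
p (Tomas): max(39, -90) = 39
a (Zane): min(98, 39) = 39
q (Tomas): max(6, 12, -80, 97) = 97
r (Tomas): max(-38, 84, 73, 23) = 84
s (Tomas): max(-32, 77, -8, -62) = 77
t (Tomas): max(82, -36, 58) = 82
b (Zane): min(97, 84, 77, 82) = 77
North (Tomas): max(39, 77) = 77
u (Tomas): max(-91, 68, -45) = 68
v (Tomas): max(-2, 85, -42) = 85
c (Zane): min(68, 85) = 68
w (Tomas): max(70, -23) = 70
x (Tomas): max(8, 91) = 91
y (Tomas): max(12, -37, -91) = 12
z (Tomas): max(61, -22) = 61
d (Zane): min(70, 91, 12, 61) = 12
aa (Tomas): max(-51, 5, -20, -75) = 5
ab (Tomas): max(-40, 11) = 11
ac (Tomas): max(-10, -64, 72) = 72
ad (Tomas): max(6, 25) = 25
e (Zane): min(5, 11, 72, 25) = 5
South (Tomas): max(68, 12, 5) = 68
ae (Tomas): max(13, 80, -13) = 80
af (Tomas): max(31, -89, 2) = 31
f (Zane): min(80, 31) = 31
ag (Tomas): max(52, -32) = 52
ah (Tomas): max(57, -65) = 57
g (Zane): min(52, 57) = 52
aj (Tomas): max(-44, -25, 93) = 93
ak (Tomas): max(-15, -63) = -15
am (Tomas): max(-93, -31, 21) = 21
h (Zane): min(93, -15, 21) = -15
East (Tomas): max(31, 52, -15) = 52
an (Tomas): max(-86, 0, 49) = 49
ap (Tomas): max(-21, 33, 66, -84) = 66
j (Zane): min(49, 66) = 49
aq (Tomas): max(-35, -47, -81) = -35
ar (Tomas): max(-16, -63) = -16
as (Tomas): max(17, 6, 91) = 91
k (Zane): min(-35, -16, 91) = -35
at (Tomas): max(42, -77) = 42
au (Tomas): max(75, 35, 40) = 75
av (Tomas): max(15, 54) = 54
m (Zane): min(42, 75, 54) = 42
West (Tomas): max(49, -35, 42) = 49
top (Zane): min(77, 68, 52, 49) = 49
Zane at top wants the lowest of {North=77, South=68, East=52, West=49}, so chooses West.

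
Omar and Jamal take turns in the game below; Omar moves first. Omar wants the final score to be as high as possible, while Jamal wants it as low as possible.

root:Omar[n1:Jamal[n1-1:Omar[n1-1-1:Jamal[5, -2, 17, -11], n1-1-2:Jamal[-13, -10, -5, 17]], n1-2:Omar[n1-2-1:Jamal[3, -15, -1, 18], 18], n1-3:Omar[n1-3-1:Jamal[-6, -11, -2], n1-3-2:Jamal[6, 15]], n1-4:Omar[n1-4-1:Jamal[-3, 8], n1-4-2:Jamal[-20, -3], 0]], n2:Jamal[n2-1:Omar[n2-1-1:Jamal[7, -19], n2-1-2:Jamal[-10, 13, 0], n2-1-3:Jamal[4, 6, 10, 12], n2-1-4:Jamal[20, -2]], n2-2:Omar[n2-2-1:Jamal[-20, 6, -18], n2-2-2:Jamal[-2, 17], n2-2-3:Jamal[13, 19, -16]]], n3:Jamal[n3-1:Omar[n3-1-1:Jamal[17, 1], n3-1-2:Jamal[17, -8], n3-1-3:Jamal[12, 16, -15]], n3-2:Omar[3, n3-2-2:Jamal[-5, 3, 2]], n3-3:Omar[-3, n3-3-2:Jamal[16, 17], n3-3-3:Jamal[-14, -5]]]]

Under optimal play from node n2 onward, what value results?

n2-1-1 (Jamal): min(7, -19) = -19
n2-1-2 (Jamal): min(-10, 13, 0) = -10
n2-1-3 (Jamal): min(4, 6, 10, 12) = 4
n2-1-4 (Jamal): min(20, -2) = -2
n2-1 (Omar): max(-19, -10, 4, -2) = 4
n2-2-1 (Jamal): min(-20, 6, -18) = -20
n2-2-2 (Jamal): min(-2, 17) = -2
n2-2-3 (Jamal): min(13, 19, -16) = -16
n2-2 (Omar): max(-20, -2, -16) = -2
n2 (Jamal): min(4, -2) = -2

-2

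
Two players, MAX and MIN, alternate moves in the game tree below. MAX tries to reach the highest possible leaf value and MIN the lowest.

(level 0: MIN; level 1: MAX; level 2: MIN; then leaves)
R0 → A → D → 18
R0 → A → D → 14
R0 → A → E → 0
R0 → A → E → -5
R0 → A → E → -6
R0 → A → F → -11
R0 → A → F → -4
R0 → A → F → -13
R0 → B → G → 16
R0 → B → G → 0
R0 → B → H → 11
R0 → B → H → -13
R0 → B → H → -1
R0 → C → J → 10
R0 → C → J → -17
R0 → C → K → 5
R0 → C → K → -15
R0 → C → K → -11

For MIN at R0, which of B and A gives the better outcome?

G (MIN): min(16, 0) = 0
H (MIN): min(11, -13, -1) = -13
B (MAX): max(0, -13) = 0
D (MIN): min(18, 14) = 14
E (MIN): min(0, -5, -6) = -6
F (MIN): min(-11, -4, -13) = -13
A (MAX): max(14, -6, -13) = 14
MIN prefers the lower value; B=0, A=14. B is better since 0 < 14.

B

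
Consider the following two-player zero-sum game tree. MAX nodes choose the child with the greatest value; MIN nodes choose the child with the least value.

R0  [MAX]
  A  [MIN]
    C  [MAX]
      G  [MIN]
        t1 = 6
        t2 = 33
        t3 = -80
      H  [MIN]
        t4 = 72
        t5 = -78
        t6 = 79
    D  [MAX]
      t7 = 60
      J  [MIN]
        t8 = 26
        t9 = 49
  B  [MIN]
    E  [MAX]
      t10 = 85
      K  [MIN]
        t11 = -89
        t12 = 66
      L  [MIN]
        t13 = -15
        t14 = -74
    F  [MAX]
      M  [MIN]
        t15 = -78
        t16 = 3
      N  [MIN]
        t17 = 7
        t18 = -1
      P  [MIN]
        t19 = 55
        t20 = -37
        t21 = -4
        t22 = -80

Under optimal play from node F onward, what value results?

-1

M (MIN): min(-78, 3) = -78
N (MIN): min(7, -1) = -1
P (MIN): min(55, -37, -4, -80) = -80
F (MAX): max(-78, -1, -80) = -1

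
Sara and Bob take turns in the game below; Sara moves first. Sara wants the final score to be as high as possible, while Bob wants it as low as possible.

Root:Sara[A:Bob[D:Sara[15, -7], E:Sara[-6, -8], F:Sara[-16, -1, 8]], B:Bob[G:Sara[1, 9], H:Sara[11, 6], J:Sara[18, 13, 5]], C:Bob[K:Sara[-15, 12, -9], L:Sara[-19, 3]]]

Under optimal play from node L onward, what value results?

3

L (Sara): max(-19, 3) = 3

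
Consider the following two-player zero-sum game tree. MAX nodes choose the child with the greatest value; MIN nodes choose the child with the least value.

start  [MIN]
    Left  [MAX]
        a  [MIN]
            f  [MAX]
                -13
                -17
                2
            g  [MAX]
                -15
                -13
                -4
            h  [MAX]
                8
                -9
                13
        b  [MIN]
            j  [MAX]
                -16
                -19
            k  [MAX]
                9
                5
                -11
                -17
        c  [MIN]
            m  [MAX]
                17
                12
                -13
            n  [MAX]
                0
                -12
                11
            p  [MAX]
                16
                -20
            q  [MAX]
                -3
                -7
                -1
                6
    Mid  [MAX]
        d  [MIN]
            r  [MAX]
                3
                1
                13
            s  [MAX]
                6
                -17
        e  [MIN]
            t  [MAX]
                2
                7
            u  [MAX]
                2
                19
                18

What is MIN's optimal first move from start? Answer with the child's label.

f (MAX): max(-13, -17, 2) = 2
g (MAX): max(-15, -13, -4) = -4
h (MAX): max(8, -9, 13) = 13
a (MIN): min(2, -4, 13) = -4
j (MAX): max(-16, -19) = -16
k (MAX): max(9, 5, -11, -17) = 9
b (MIN): min(-16, 9) = -16
m (MAX): max(17, 12, -13) = 17
n (MAX): max(0, -12, 11) = 11
p (MAX): max(16, -20) = 16
q (MAX): max(-3, -7, -1, 6) = 6
c (MIN): min(17, 11, 16, 6) = 6
Left (MAX): max(-4, -16, 6) = 6
r (MAX): max(3, 1, 13) = 13
s (MAX): max(6, -17) = 6
d (MIN): min(13, 6) = 6
t (MAX): max(2, 7) = 7
u (MAX): max(2, 19, 18) = 19
e (MIN): min(7, 19) = 7
Mid (MAX): max(6, 7) = 7
start (MIN): min(6, 7) = 6
MIN at start wants the lowest of {Left=6, Mid=7}, so chooses Left.

Left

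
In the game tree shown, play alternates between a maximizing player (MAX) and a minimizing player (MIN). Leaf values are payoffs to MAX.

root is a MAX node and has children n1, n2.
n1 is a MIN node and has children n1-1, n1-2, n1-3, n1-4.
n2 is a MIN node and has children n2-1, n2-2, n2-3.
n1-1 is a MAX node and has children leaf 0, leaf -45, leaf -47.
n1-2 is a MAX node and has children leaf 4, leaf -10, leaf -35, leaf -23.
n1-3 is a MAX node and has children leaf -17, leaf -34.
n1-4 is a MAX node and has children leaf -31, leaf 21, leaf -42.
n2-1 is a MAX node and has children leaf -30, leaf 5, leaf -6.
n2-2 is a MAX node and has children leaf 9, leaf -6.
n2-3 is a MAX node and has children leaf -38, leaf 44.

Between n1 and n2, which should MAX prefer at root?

n1-1 (MAX): max(0, -45, -47) = 0
n1-2 (MAX): max(4, -10, -35, -23) = 4
n1-3 (MAX): max(-17, -34) = -17
n1-4 (MAX): max(-31, 21, -42) = 21
n1 (MIN): min(0, 4, -17, 21) = -17
n2-1 (MAX): max(-30, 5, -6) = 5
n2-2 (MAX): max(9, -6) = 9
n2-3 (MAX): max(-38, 44) = 44
n2 (MIN): min(5, 9, 44) = 5
MAX prefers the higher value; n1=-17, n2=5. n2 is better since 5 > -17.

n2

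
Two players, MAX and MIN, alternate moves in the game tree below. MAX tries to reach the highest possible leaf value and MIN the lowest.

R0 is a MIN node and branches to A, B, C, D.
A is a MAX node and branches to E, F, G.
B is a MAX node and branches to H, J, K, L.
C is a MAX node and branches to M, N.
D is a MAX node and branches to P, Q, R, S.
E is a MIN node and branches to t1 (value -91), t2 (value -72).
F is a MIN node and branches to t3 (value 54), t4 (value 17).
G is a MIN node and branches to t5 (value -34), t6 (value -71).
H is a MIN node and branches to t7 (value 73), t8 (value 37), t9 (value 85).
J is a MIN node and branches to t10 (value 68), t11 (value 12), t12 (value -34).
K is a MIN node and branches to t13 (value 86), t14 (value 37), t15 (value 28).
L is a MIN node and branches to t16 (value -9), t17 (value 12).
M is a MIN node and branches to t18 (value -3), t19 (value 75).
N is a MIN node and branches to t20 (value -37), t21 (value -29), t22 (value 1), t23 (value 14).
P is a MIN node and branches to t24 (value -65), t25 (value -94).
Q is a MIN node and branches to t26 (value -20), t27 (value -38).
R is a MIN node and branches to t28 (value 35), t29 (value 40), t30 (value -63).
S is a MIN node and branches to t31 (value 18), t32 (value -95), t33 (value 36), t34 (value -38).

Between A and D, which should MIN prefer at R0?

E (MIN): min(-91, -72) = -91
F (MIN): min(54, 17) = 17
G (MIN): min(-34, -71) = -71
A (MAX): max(-91, 17, -71) = 17
P (MIN): min(-65, -94) = -94
Q (MIN): min(-20, -38) = -38
R (MIN): min(35, 40, -63) = -63
S (MIN): min(18, -95, 36, -38) = -95
D (MAX): max(-94, -38, -63, -95) = -38
MIN prefers the lower value; A=17, D=-38. D is better since -38 < 17.

D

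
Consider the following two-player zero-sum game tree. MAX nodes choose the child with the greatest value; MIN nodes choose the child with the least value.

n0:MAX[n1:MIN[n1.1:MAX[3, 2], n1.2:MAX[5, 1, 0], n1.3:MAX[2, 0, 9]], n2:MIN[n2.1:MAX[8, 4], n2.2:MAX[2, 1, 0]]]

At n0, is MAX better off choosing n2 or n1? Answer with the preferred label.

n1

n2.1 (MAX): max(8, 4) = 8
n2.2 (MAX): max(2, 1, 0) = 2
n2 (MIN): min(8, 2) = 2
n1.1 (MAX): max(3, 2) = 3
n1.2 (MAX): max(5, 1, 0) = 5
n1.3 (MAX): max(2, 0, 9) = 9
n1 (MIN): min(3, 5, 9) = 3
MAX prefers the higher value; n2=2, n1=3. n1 is better since 3 > 2.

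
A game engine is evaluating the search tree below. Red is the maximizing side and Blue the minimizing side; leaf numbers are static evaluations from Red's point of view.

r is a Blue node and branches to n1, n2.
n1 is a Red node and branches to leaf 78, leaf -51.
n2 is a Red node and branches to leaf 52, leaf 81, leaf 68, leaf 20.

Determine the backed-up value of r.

78

n1 (Red): max(78, -51) = 78
n2 (Red): max(52, 81, 68, 20) = 81
r (Blue): min(78, 81) = 78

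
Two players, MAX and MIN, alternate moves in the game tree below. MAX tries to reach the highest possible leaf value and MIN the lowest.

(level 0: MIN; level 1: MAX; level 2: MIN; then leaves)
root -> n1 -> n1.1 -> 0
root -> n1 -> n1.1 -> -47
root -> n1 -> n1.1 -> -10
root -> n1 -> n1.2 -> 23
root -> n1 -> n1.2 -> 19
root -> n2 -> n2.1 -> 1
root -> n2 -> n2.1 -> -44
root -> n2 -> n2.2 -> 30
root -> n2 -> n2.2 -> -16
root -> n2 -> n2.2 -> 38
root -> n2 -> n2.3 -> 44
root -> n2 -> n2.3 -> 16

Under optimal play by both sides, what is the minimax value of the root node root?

n1.1 (MIN): min(0, -47, -10) = -47
n1.2 (MIN): min(23, 19) = 19
n1 (MAX): max(-47, 19) = 19
n2.1 (MIN): min(1, -44) = -44
n2.2 (MIN): min(30, -16, 38) = -16
n2.3 (MIN): min(44, 16) = 16
n2 (MAX): max(-44, -16, 16) = 16
root (MIN): min(19, 16) = 16

16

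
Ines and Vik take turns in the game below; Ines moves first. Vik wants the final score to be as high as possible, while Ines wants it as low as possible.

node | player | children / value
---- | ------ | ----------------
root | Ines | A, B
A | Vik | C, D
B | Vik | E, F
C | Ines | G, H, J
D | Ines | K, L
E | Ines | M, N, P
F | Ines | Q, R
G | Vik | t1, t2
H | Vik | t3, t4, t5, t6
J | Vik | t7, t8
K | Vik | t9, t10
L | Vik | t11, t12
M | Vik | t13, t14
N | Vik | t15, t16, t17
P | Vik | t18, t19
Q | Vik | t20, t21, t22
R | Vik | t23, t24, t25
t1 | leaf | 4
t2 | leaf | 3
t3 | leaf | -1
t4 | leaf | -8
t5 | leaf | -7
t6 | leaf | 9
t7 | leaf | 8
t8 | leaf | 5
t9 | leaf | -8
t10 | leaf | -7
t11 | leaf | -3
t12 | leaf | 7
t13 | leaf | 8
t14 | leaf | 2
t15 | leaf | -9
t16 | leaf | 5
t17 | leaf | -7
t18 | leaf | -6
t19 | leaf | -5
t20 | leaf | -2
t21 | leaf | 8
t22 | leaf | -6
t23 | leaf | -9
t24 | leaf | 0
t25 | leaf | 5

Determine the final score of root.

G (Vik): max(4, 3) = 4
H (Vik): max(-1, -8, -7, 9) = 9
J (Vik): max(8, 5) = 8
C (Ines): min(4, 9, 8) = 4
K (Vik): max(-8, -7) = -7
L (Vik): max(-3, 7) = 7
D (Ines): min(-7, 7) = -7
A (Vik): max(4, -7) = 4
M (Vik): max(8, 2) = 8
N (Vik): max(-9, 5, -7) = 5
P (Vik): max(-6, -5) = -5
E (Ines): min(8, 5, -5) = -5
Q (Vik): max(-2, 8, -6) = 8
R (Vik): max(-9, 0, 5) = 5
F (Ines): min(8, 5) = 5
B (Vik): max(-5, 5) = 5
root (Ines): min(4, 5) = 4

4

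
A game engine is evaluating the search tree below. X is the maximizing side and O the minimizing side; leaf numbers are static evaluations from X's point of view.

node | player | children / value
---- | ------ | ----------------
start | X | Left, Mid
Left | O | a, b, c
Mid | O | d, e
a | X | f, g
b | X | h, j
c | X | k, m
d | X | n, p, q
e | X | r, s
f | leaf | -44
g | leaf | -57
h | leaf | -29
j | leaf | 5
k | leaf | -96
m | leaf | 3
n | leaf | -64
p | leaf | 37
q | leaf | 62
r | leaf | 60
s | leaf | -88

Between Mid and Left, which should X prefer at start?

d (X): max(-64, 37, 62) = 62
e (X): max(60, -88) = 60
Mid (O): min(62, 60) = 60
a (X): max(-44, -57) = -44
b (X): max(-29, 5) = 5
c (X): max(-96, 3) = 3
Left (O): min(-44, 5, 3) = -44
X prefers the higher value; Mid=60, Left=-44. Mid is better since 60 > -44.

Mid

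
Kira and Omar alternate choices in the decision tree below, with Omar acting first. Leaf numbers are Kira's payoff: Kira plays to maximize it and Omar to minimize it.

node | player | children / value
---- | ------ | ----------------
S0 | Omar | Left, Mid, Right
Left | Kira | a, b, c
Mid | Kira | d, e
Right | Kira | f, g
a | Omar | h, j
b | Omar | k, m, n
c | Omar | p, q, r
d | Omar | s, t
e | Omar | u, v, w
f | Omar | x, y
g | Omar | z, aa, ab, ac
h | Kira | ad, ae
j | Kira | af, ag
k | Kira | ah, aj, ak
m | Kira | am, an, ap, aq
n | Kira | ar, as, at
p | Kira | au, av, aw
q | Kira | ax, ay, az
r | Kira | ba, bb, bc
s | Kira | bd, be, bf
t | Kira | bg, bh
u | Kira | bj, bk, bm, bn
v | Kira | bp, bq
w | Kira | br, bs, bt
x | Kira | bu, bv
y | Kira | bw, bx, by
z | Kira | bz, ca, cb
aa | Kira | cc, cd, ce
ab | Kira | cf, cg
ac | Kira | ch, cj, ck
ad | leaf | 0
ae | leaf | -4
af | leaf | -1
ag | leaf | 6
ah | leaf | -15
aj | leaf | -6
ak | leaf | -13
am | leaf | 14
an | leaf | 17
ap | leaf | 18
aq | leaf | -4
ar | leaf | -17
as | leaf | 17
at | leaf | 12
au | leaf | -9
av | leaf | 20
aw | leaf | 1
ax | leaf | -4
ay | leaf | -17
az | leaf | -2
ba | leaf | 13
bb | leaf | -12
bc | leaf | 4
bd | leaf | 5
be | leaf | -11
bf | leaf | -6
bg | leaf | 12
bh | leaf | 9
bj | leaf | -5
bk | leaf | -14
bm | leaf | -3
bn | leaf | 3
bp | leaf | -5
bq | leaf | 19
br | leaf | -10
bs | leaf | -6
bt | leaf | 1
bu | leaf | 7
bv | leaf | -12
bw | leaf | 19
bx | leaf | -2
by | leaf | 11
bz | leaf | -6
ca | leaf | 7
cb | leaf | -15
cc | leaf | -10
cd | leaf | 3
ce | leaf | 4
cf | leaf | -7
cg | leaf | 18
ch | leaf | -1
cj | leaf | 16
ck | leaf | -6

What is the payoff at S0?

0

h (Kira): max(0, -4) = 0
j (Kira): max(-1, 6) = 6
a (Omar): min(0, 6) = 0
k (Kira): max(-15, -6, -13) = -6
m (Kira): max(14, 17, 18, -4) = 18
n (Kira): max(-17, 17, 12) = 17
b (Omar): min(-6, 18, 17) = -6
p (Kira): max(-9, 20, 1) = 20
q (Kira): max(-4, -17, -2) = -2
r (Kira): max(13, -12, 4) = 13
c (Omar): min(20, -2, 13) = -2
Left (Kira): max(0, -6, -2) = 0
s (Kira): max(5, -11, -6) = 5
t (Kira): max(12, 9) = 12
d (Omar): min(5, 12) = 5
u (Kira): max(-5, -14, -3, 3) = 3
v (Kira): max(-5, 19) = 19
w (Kira): max(-10, -6, 1) = 1
e (Omar): min(3, 19, 1) = 1
Mid (Kira): max(5, 1) = 5
x (Kira): max(7, -12) = 7
y (Kira): max(19, -2, 11) = 19
f (Omar): min(7, 19) = 7
z (Kira): max(-6, 7, -15) = 7
aa (Kira): max(-10, 3, 4) = 4
ab (Kira): max(-7, 18) = 18
ac (Kira): max(-1, 16, -6) = 16
g (Omar): min(7, 4, 18, 16) = 4
Right (Kira): max(7, 4) = 7
S0 (Omar): min(0, 5, 7) = 0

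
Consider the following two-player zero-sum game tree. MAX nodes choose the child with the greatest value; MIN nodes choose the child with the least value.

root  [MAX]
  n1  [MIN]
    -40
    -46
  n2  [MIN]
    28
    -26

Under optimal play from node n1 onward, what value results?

-46

n1 (MIN): min(-40, -46) = -46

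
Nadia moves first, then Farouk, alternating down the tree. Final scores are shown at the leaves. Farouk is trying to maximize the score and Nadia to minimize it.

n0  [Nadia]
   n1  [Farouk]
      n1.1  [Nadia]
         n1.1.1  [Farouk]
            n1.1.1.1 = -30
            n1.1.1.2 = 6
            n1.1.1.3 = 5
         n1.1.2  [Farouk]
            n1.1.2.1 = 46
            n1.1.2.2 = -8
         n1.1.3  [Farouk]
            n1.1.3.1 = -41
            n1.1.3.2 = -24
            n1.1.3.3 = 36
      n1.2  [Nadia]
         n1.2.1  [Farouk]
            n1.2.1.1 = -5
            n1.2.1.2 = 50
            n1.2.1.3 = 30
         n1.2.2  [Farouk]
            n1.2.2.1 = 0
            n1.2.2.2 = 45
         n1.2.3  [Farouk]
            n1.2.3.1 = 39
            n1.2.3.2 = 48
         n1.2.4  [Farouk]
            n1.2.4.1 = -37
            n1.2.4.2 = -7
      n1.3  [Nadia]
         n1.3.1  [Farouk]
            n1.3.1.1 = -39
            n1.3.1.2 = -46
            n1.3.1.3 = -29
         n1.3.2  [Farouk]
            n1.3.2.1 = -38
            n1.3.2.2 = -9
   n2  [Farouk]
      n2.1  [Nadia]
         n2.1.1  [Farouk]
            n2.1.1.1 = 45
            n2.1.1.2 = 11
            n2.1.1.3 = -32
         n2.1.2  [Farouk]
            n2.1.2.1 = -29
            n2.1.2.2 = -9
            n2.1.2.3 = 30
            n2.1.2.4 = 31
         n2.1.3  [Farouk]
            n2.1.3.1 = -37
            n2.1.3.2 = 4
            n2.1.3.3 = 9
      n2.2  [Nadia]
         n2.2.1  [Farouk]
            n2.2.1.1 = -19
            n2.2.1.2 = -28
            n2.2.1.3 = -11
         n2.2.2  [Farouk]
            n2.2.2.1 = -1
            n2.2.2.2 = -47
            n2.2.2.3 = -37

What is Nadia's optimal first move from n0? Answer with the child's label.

n1

n1.1.1 (Farouk): max(-30, 6, 5) = 6
n1.1.2 (Farouk): max(46, -8) = 46
n1.1.3 (Farouk): max(-41, -24, 36) = 36
n1.1 (Nadia): min(6, 46, 36) = 6
n1.2.1 (Farouk): max(-5, 50, 30) = 50
n1.2.2 (Farouk): max(0, 45) = 45
n1.2.3 (Farouk): max(39, 48) = 48
n1.2.4 (Farouk): max(-37, -7) = -7
n1.2 (Nadia): min(50, 45, 48, -7) = -7
n1.3.1 (Farouk): max(-39, -46, -29) = -29
n1.3.2 (Farouk): max(-38, -9) = -9
n1.3 (Nadia): min(-29, -9) = -29
n1 (Farouk): max(6, -7, -29) = 6
n2.1.1 (Farouk): max(45, 11, -32) = 45
n2.1.2 (Farouk): max(-29, -9, 30, 31) = 31
n2.1.3 (Farouk): max(-37, 4, 9) = 9
n2.1 (Nadia): min(45, 31, 9) = 9
n2.2.1 (Farouk): max(-19, -28, -11) = -11
n2.2.2 (Farouk): max(-1, -47, -37) = -1
n2.2 (Nadia): min(-11, -1) = -11
n2 (Farouk): max(9, -11) = 9
n0 (Nadia): min(6, 9) = 6
Nadia at n0 wants the lowest of {n1=6, n2=9}, so chooses n1.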